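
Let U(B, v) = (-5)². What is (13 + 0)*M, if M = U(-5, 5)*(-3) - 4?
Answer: -1027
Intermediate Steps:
U(B, v) = 25
M = -79 (M = 25*(-3) - 4 = -75 - 4 = -79)
(13 + 0)*M = (13 + 0)*(-79) = 13*(-79) = -1027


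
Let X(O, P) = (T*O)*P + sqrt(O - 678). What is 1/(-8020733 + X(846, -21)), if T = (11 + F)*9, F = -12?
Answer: -1122977/8827541397679 - 2*sqrt(42)/61792789783753 ≈ -1.2721e-7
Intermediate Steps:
T = -9 (T = (11 - 12)*9 = -1*9 = -9)
X(O, P) = sqrt(-678 + O) - 9*O*P (X(O, P) = (-9*O)*P + sqrt(O - 678) = -9*O*P + sqrt(-678 + O) = sqrt(-678 + O) - 9*O*P)
1/(-8020733 + X(846, -21)) = 1/(-8020733 + (sqrt(-678 + 846) - 9*846*(-21))) = 1/(-8020733 + (sqrt(168) + 159894)) = 1/(-8020733 + (2*sqrt(42) + 159894)) = 1/(-8020733 + (159894 + 2*sqrt(42))) = 1/(-7860839 + 2*sqrt(42))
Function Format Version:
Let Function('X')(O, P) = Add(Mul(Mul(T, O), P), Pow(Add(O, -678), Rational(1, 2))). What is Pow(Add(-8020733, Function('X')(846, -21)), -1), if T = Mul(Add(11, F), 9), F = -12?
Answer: Add(Rational(-1122977, 8827541397679), Mul(Rational(-2, 61792789783753), Pow(42, Rational(1, 2)))) ≈ -1.2721e-7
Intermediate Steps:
T = -9 (T = Mul(Add(11, -12), 9) = Mul(-1, 9) = -9)
Function('X')(O, P) = Add(Pow(Add(-678, O), Rational(1, 2)), Mul(-9, O, P)) (Function('X')(O, P) = Add(Mul(Mul(-9, O), P), Pow(Add(O, -678), Rational(1, 2))) = Add(Mul(-9, O, P), Pow(Add(-678, O), Rational(1, 2))) = Add(Pow(Add(-678, O), Rational(1, 2)), Mul(-9, O, P)))
Pow(Add(-8020733, Function('X')(846, -21)), -1) = Pow(Add(-8020733, Add(Pow(Add(-678, 846), Rational(1, 2)), Mul(-9, 846, -21))), -1) = Pow(Add(-8020733, Add(Pow(168, Rational(1, 2)), 159894)), -1) = Pow(Add(-8020733, Add(Mul(2, Pow(42, Rational(1, 2))), 159894)), -1) = Pow(Add(-8020733, Add(159894, Mul(2, Pow(42, Rational(1, 2))))), -1) = Pow(Add(-7860839, Mul(2, Pow(42, Rational(1, 2)))), -1)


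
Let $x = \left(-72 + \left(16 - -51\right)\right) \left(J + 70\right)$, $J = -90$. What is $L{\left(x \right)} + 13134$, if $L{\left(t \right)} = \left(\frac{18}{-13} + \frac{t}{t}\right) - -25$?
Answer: $\frac{171062}{13} \approx 13159.0$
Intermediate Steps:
$x = 100$ ($x = \left(-72 + \left(16 - -51\right)\right) \left(-90 + 70\right) = \left(-72 + \left(16 + 51\right)\right) \left(-20\right) = \left(-72 + 67\right) \left(-20\right) = \left(-5\right) \left(-20\right) = 100$)
$L{\left(t \right)} = \frac{320}{13}$ ($L{\left(t \right)} = \left(18 \left(- \frac{1}{13}\right) + 1\right) + 25 = \left(- \frac{18}{13} + 1\right) + 25 = - \frac{5}{13} + 25 = \frac{320}{13}$)
$L{\left(x \right)} + 13134 = \frac{320}{13} + 13134 = \frac{171062}{13}$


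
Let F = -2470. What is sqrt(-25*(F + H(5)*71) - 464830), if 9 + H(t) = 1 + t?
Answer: 3*I*sqrt(44195) ≈ 630.68*I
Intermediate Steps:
H(t) = -8 + t (H(t) = -9 + (1 + t) = -8 + t)
sqrt(-25*(F + H(5)*71) - 464830) = sqrt(-25*(-2470 + (-8 + 5)*71) - 464830) = sqrt(-25*(-2470 - 3*71) - 464830) = sqrt(-25*(-2470 - 213) - 464830) = sqrt(-25*(-2683) - 464830) = sqrt(67075 - 464830) = sqrt(-397755) = 3*I*sqrt(44195)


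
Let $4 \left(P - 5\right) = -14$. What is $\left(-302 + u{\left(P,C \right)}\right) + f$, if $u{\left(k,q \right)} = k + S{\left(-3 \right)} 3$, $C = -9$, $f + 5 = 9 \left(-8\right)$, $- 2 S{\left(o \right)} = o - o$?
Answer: $- \frac{755}{2} \approx -377.5$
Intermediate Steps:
$S{\left(o \right)} = 0$ ($S{\left(o \right)} = - \frac{o - o}{2} = \left(- \frac{1}{2}\right) 0 = 0$)
$P = \frac{3}{2}$ ($P = 5 + \frac{1}{4} \left(-14\right) = 5 - \frac{7}{2} = \frac{3}{2} \approx 1.5$)
$f = -77$ ($f = -5 + 9 \left(-8\right) = -5 - 72 = -77$)
$u{\left(k,q \right)} = k$ ($u{\left(k,q \right)} = k + 0 \cdot 3 = k + 0 = k$)
$\left(-302 + u{\left(P,C \right)}\right) + f = \left(-302 + \frac{3}{2}\right) - 77 = - \frac{601}{2} - 77 = - \frac{755}{2}$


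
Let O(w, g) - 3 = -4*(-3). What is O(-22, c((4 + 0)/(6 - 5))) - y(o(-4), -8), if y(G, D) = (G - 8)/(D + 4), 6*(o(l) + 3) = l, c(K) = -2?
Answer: 145/12 ≈ 12.083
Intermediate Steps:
o(l) = -3 + l/6
O(w, g) = 15 (O(w, g) = 3 - 4*(-3) = 3 + 12 = 15)
y(G, D) = (-8 + G)/(4 + D)
O(-22, c((4 + 0)/(6 - 5))) - y(o(-4), -8) = 15 - (-8 + (-3 + (⅙)*(-4)))/(4 - 8) = 15 - (-8 + (-3 - ⅔))/(-4) = 15 - (-1)*(-8 - 11/3)/4 = 15 - (-1)*(-35)/(4*3) = 15 - 1*35/12 = 15 - 35/12 = 145/12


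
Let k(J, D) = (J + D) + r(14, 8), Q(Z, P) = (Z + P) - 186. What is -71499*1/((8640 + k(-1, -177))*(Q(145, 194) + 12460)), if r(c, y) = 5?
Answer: -71499/106794271 ≈ -0.00066950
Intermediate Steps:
Q(Z, P) = -186 + P + Z (Q(Z, P) = (P + Z) - 186 = -186 + P + Z)
k(J, D) = 5 + D + J (k(J, D) = (J + D) + 5 = (D + J) + 5 = 5 + D + J)
-71499*1/((8640 + k(-1, -177))*(Q(145, 194) + 12460)) = -71499*1/((8640 + (5 - 177 - 1))*((-186 + 194 + 145) + 12460)) = -71499*1/((153 + 12460)*(8640 - 173)) = -71499/(8467*12613) = -71499/106794271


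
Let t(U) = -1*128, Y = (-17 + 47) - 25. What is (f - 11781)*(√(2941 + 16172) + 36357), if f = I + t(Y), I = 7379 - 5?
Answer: -164878995 - 4535*√19113 ≈ -1.6551e+8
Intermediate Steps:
Y = 5 (Y = 30 - 25 = 5)
t(U) = -128
I = 7374
f = 7246 (f = 7374 - 128 = 7246)
(f - 11781)*(√(2941 + 16172) + 36357) = (7246 - 11781)*(√(2941 + 16172) + 36357) = -4535*(√19113 + 36357) = -4535*(36357 + √19113) = -164878995 - 4535*√19113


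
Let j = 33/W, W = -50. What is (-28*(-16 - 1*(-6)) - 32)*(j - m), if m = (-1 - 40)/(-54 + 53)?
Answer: -258292/25 ≈ -10332.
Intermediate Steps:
m = 41 (m = -41/(-1) = -41*(-1) = 41)
j = -33/50 (j = 33/(-50) = 33*(-1/50) = -33/50 ≈ -0.66000)
(-28*(-16 - 1*(-6)) - 32)*(j - m) = (-28*(-16 - 1*(-6)) - 32)*(-33/50 - 1*41) = (-28*(-16 + 6) - 32)*(-33/50 - 41) = (-28*(-10) - 32)*(-2083/50) = (280 - 32)*(-2083/50) = 248*(-2083/50) = -258292/25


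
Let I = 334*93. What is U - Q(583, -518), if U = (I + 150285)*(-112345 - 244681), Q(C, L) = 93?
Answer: -64745594115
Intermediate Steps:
I = 31062
U = -64745594022 (U = (31062 + 150285)*(-112345 - 244681) = 181347*(-357026) = -64745594022)
U - Q(583, -518) = -64745594022 - 1*93 = -64745594022 - 93 = -64745594115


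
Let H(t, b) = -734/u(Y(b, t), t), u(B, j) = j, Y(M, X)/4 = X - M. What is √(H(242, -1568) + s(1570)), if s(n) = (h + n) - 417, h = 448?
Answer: 7*√3946/11 ≈ 39.975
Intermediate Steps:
Y(M, X) = -4*M + 4*X (Y(M, X) = 4*(X - M) = -4*M + 4*X)
s(n) = 31 + n (s(n) = (448 + n) - 417 = 31 + n)
H(t, b) = -734/t
√(H(242, -1568) + s(1570)) = √(-734/242 + (31 + 1570)) = √(-734*1/242 + 1601) = √(-367/121 + 1601) = √(193354/121) = 7*√3946/11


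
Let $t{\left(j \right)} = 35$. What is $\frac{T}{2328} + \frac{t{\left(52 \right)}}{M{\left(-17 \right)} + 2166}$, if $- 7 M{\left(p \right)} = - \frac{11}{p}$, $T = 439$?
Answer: $\frac{122845297}{600025704} \approx 0.20473$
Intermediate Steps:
$M{\left(p \right)} = \frac{11}{7 p}$ ($M{\left(p \right)} = - \frac{\left(-11\right) \frac{1}{p}}{7} = \frac{11}{7 p}$)
$\frac{T}{2328} + \frac{t{\left(52 \right)}}{M{\left(-17 \right)} + 2166} = \frac{439}{2328} + \frac{35}{\frac{11}{7 \left(-17\right)} + 2166} = 439 \cdot \frac{1}{2328} + \frac{35}{\frac{11}{7} \left(- \frac{1}{17}\right) + 2166} = \frac{439}{2328} + \frac{35}{- \frac{11}{119} + 2166} = \frac{439}{2328} + \frac{35}{\frac{257743}{119}} = \frac{439}{2328} + 35 \cdot \frac{119}{257743} = \frac{439}{2328} + \frac{4165}{257743} = \frac{122845297}{600025704}$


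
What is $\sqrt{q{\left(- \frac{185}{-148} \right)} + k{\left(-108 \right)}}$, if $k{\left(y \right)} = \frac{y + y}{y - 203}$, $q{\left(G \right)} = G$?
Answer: $\frac{\sqrt{752309}}{622} \approx 1.3945$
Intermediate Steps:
$k{\left(y \right)} = \frac{2 y}{-203 + y}$
$\sqrt{q{\left(- \frac{185}{-148} \right)} + k{\left(-108 \right)}} = \sqrt{- \frac{185}{-148} + 2 \left(-108\right) \frac{1}{-203 - 108}} = \sqrt{\left(-185\right) \left(- \frac{1}{148}\right) + 2 \left(-108\right) \frac{1}{-311}} = \sqrt{\frac{5}{4} + 2 \left(-108\right) \left(- \frac{1}{311}\right)} = \sqrt{\frac{5}{4} + \frac{216}{311}} = \sqrt{\frac{2419}{1244}} = \frac{\sqrt{752309}}{622}$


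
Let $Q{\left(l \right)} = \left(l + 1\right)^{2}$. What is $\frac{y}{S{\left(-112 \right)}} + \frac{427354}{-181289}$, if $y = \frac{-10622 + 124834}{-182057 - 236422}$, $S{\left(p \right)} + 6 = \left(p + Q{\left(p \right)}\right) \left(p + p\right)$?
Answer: $- \frac{268436839159472}{113874324785931} \approx -2.3573$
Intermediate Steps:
$Q{\left(l \right)} = \left(1 + l\right)^{2}$
$S{\left(p \right)} = -6 + 2 p \left(p + \left(1 + p\right)^{2}\right)$ ($S{\left(p \right)} = -6 + \left(p + \left(1 + p\right)^{2}\right) \left(p + p\right) = -6 + \left(p + \left(1 + p\right)^{2}\right) 2 p = -6 + 2 p \left(p + \left(1 + p\right)^{2}\right)$)
$y = - \frac{114212}{418479}$ ($y = \frac{114212}{-418479} = 114212 \left(- \frac{1}{418479}\right) = - \frac{114212}{418479} \approx -0.27292$)
$\frac{y}{S{\left(-112 \right)}} + \frac{427354}{-181289} = - \frac{114212}{418479 \left(-6 + 2 \left(-112\right)^{2} + 2 \left(-112\right) \left(1 - 112\right)^{2}\right)} + \frac{427354}{-181289} = - \frac{114212}{418479 \left(-6 + 2 \cdot 12544 + 2 \left(-112\right) \left(-111\right)^{2}\right)} + 427354 \left(- \frac{1}{181289}\right) = - \frac{114212}{418479 \left(-6 + 25088 + 2 \left(-112\right) 12321\right)} - \frac{427354}{181289} = - \frac{114212}{418479 \left(-6 + 25088 - 2759904\right)} - \frac{427354}{181289} = - \frac{114212}{418479 \left(-2734822\right)} - \frac{427354}{181289} = \left(- \frac{114212}{418479}\right) \left(- \frac{1}{2734822}\right) - \frac{427354}{181289} = \frac{57106}{572232787869} - \frac{427354}{181289} = - \frac{268436839159472}{113874324785931}$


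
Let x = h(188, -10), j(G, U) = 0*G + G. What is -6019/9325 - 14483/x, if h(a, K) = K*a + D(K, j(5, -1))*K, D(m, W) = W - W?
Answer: 24747651/3506200 ≈ 7.0583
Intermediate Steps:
j(G, U) = G (j(G, U) = 0 + G = G)
D(m, W) = 0
h(a, K) = K*a (h(a, K) = K*a + 0*K = K*a + 0 = K*a)
x = -1880 (x = -10*188 = -1880)
-6019/9325 - 14483/x = -6019/9325 - 14483/(-1880) = -6019*1/9325 - 14483*(-1/1880) = -6019/9325 + 14483/1880 = 24747651/3506200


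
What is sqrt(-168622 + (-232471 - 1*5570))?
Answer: I*sqrt(406663) ≈ 637.7*I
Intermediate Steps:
sqrt(-168622 + (-232471 - 1*5570)) = sqrt(-168622 + (-232471 - 5570)) = sqrt(-168622 - 238041) = sqrt(-406663) = I*sqrt(406663)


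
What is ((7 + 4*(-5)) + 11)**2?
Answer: 4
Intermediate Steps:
((7 + 4*(-5)) + 11)**2 = ((7 - 20) + 11)**2 = (-13 + 11)**2 = (-2)**2 = 4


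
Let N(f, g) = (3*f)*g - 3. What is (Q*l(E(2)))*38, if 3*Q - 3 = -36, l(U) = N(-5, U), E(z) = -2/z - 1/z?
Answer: -8151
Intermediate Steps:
E(z) = -3/z
N(f, g) = -3 + 3*f*g (N(f, g) = 3*f*g - 3 = -3 + 3*f*g)
l(U) = -3 - 15*U (l(U) = -3 + 3*(-5)*U = -3 - 15*U)
Q = -11 (Q = 1 + (⅓)*(-36) = 1 - 12 = -11)
(Q*l(E(2)))*38 = -11*(-3 - (-45)/2)*38 = -11*(-3 - 15*(-3/2))*38 = -11*(-3 + 45/2)*38 = -11*39/2*38 = -429/2*38 = -8151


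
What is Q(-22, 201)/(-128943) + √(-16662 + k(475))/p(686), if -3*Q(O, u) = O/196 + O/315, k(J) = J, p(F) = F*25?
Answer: -803/1705915890 + I*√16187/17150 ≈ -4.7071e-7 + 0.0074186*I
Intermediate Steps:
p(F) = 25*F
Q(O, u) = -73*O/26460 (Q(O, u) = -(O/196 + O/315)/3 = -73*O/26460)
Q(-22, 201)/(-128943) + √(-16662 + k(475))/p(686) = -73/26460*(-22)/(-128943) + √(-16662 + 475)/((25*686)) = (803/13230)*(-1/128943) + √(-16187)/17150 = -803/1705915890 + (I*√16187)*(1/17150) = -803/1705915890 + I*√16187/17150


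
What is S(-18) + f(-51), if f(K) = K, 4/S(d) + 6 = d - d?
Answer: -155/3 ≈ -51.667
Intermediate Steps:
S(d) = -⅔ (S(d) = 4/(-6 + (d - d)) = 4/(-6 + 0) = 4/(-6) = 4*(-⅙) = -⅔)
S(-18) + f(-51) = -⅔ - 51 = -155/3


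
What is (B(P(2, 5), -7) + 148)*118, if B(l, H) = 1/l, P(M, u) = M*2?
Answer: 34987/2 ≈ 17494.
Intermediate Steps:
P(M, u) = 2*M
(B(P(2, 5), -7) + 148)*118 = (1/(2*2) + 148)*118 = (1/4 + 148)*118 = (¼ + 148)*118 = (593/4)*118 = 34987/2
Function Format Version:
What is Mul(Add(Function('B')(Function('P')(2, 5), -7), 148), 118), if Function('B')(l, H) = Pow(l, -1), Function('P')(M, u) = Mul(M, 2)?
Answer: Rational(34987, 2) ≈ 17494.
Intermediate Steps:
Function('P')(M, u) = Mul(2, M)
Mul(Add(Function('B')(Function('P')(2, 5), -7), 148), 118) = Mul(Add(Pow(Mul(2, 2), -1), 148), 118) = Mul(Add(Pow(4, -1), 148), 118) = Mul(Add(Rational(1, 4), 148), 118) = Mul(Rational(593, 4), 118) = Rational(34987, 2)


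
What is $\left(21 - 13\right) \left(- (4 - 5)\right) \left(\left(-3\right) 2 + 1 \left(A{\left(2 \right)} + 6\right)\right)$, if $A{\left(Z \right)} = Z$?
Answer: $16$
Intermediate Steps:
$\left(21 - 13\right) \left(- (4 - 5)\right) \left(\left(-3\right) 2 + 1 \left(A{\left(2 \right)} + 6\right)\right) = \left(21 - 13\right) \left(- (4 - 5)\right) \left(\left(-3\right) 2 + 1 \left(2 + 6\right)\right) = \left(21 - 13\right) \left(\left(-1\right) \left(-1\right)\right) \left(-6 + 1 \cdot 8\right) = 8 \cdot 1 \left(-6 + 8\right) = 8 \cdot 2 = 16$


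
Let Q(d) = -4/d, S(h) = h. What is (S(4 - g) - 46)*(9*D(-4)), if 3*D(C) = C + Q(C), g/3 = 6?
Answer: 540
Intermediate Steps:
g = 18 (g = 3*6 = 18)
D(C) = -4/(3*C) + C/3 (D(C) = (C - 4/C)/3 = -4/(3*C) + C/3)
(S(4 - g) - 46)*(9*D(-4)) = ((4 - 1*18) - 46)*(9*((1/3)*(-4 + (-4)**2)/(-4))) = ((4 - 18) - 46)*(9*((1/3)*(-1/4)*(-4 + 16))) = (-14 - 46)*(9*((1/3)*(-1/4)*12)) = -540*(-1) = -60*(-9) = 540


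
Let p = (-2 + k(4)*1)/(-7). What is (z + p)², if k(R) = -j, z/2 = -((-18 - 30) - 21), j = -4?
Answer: 929296/49 ≈ 18965.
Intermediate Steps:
z = 138 (z = 2*(-((-18 - 30) - 21)) = 2*(-(-48 - 21)) = 2*(-1*(-69)) = 2*69 = 138)
k(R) = 4 (k(R) = -1*(-4) = 4)
p = -2/7 (p = (-2 + 4*1)/(-7) = (-2 + 4)*(-⅐) = 2*(-⅐) = -2/7 ≈ -0.28571)
(z + p)² = (138 - 2/7)² = (964/7)² = 929296/49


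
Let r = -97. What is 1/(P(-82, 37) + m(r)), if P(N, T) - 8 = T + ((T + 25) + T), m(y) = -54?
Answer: 1/90 ≈ 0.011111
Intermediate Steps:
P(N, T) = 33 + 3*T (P(N, T) = 8 + (T + ((T + 25) + T)) = 8 + (T + ((25 + T) + T)) = 8 + (T + (25 + 2*T)) = 8 + (25 + 3*T) = 33 + 3*T)
1/(P(-82, 37) + m(r)) = 1/((33 + 3*37) - 54) = 1/((33 + 111) - 54) = 1/(144 - 54) = 1/90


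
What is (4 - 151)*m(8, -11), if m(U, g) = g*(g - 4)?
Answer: -24255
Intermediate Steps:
m(U, g) = g*(-4 + g)
(4 - 151)*m(8, -11) = (4 - 151)*(-11*(-4 - 11)) = -(-1617)*(-15) = -147*165 = -24255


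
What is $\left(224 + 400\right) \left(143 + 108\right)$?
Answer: $156624$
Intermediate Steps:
$\left(224 + 400\right) \left(143 + 108\right) = 624 \cdot 251 = 156624$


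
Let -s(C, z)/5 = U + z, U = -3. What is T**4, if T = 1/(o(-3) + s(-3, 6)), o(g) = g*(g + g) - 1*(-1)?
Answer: 1/256 ≈ 0.0039063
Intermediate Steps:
s(C, z) = 15 - 5*z (s(C, z) = -5*(-3 + z) = 15 - 5*z)
o(g) = 1 + 2*g**2 (o(g) = g*(2*g) + 1 = 2*g**2 + 1 = 1 + 2*g**2)
T = 1/4 (T = 1/((1 + 2*(-3)**2) + (15 - 5*6)) = 1/((1 + 2*9) + (15 - 30)) = 1/((1 + 18) - 15) = 1/(19 - 15) = 1/4 ≈ 0.25000)
T**4 = (1/4)**4 = 1/256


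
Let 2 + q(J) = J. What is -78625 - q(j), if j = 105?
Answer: -78728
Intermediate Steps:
q(J) = -2 + J
-78625 - q(j) = -78625 - (-2 + 105) = -78625 - 1*103 = -78625 - 103 = -78728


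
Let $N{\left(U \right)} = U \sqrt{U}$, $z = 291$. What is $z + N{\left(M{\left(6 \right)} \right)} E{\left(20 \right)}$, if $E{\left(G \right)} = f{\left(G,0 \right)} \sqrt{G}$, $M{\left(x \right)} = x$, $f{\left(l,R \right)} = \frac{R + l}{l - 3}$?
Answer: $291 + \frac{240 \sqrt{30}}{17} \approx 368.33$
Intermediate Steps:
$f{\left(l,R \right)} = \frac{R + l}{-3 + l}$
$E{\left(G \right)} = \frac{G^{\frac{3}{2}}}{-3 + G}$ ($E{\left(G \right)} = \frac{0 + G}{-3 + G} \sqrt{G} = \frac{G}{-3 + G} \sqrt{G} = \frac{G^{\frac{3}{2}}}{-3 + G}$)
$N{\left(U \right)} = U^{\frac{3}{2}}$
$z + N{\left(M{\left(6 \right)} \right)} E{\left(20 \right)} = 291 + 6^{\frac{3}{2}} \frac{20^{\frac{3}{2}}}{-3 + 20} = 291 + 6 \sqrt{6} \frac{40 \sqrt{5}}{17} = 291 + \frac{240 \sqrt{30}}{17}$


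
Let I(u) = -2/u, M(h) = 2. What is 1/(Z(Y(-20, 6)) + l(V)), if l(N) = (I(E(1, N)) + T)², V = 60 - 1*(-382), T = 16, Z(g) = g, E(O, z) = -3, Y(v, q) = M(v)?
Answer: 9/2518 ≈ 0.0035743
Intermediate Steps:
Y(v, q) = 2
V = 442 (V = 60 + 382 = 442)
l(N) = 2500/9 (l(N) = (-2/(-3) + 16)² = (-2*(-⅓) + 16)² = (⅔ + 16)² = (50/3)² = 2500/9)
1/(Z(Y(-20, 6)) + l(V)) = 1/(2 + 2500/9) = 1/(2518/9) = 9/2518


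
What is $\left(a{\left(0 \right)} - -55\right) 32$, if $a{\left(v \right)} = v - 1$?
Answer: $1728$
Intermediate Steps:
$a{\left(v \right)} = -1 + v$
$\left(a{\left(0 \right)} - -55\right) 32 = \left(\left(-1 + 0\right) - -55\right) 32 = \left(-1 + 55\right) 32 = 54 \cdot 32 = 1728$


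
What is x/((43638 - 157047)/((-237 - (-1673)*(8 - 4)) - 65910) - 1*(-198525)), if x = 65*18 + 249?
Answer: 28122215/3934472428 ≈ 0.0071476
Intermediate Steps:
x = 1419 (x = 1170 + 249 = 1419)
x/((43638 - 157047)/((-237 - (-1673)*(8 - 4)) - 65910) - 1*(-198525)) = 1419/((43638 - 157047)/((-237 - (-1673)*(8 - 4)) - 65910) - 1*(-198525)) = 1419/(-113409/((-237 - (-1673)*4) - 65910) + 198525) = 1419/(-113409/((-237 - 239*(-28)) - 65910) + 198525) = 1419/(-113409/((-237 + 6692) - 65910) + 198525) = 1419/(-113409/(6455 - 65910) + 198525) = 1419/(-113409/(-59455) + 198525) = 1419/(-113409*(-1/59455) + 198525) = 1419/(113409/59455 + 198525) = 1419/(11803417284/59455) = 1419*(59455/11803417284) = 28122215/3934472428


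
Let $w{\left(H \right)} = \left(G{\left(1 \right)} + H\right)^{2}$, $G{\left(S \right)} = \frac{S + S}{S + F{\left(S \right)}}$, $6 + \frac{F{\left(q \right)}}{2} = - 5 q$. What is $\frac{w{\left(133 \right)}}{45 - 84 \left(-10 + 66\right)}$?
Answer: $- \frac{7789681}{2054619} \approx -3.7913$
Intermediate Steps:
$F{\left(q \right)} = -12 - 10 q$ ($F{\left(q \right)} = -12 + 2 \left(- 5 q\right) = -12 - 10 q$)
$G{\left(S \right)} = \frac{2 S}{-12 - 9 S}$ ($G{\left(S \right)} = \frac{S + S}{S - \left(12 + 10 S\right)} = \frac{2 S}{-12 - 9 S}$)
$w{\left(H \right)} = \left(- \frac{2}{21} + H\right)^{2}$ ($w{\left(H \right)} = \left(\left(-2\right) 1 \frac{1}{12 + 9 \cdot 1} + H\right)^{2} = \left(\left(-2\right) 1 \frac{1}{12 + 9} + H\right)^{2} = \left(\left(-2\right) 1 \cdot \frac{1}{21} + H\right)^{2} = \left(- \frac{2}{21} + H\right)^{2}$)
$\frac{w{\left(133 \right)}}{45 - 84 \left(-10 + 66\right)} = \frac{\frac{1}{441} \left(-2 + 21 \cdot 133\right)^{2}}{45 - 84 \left(-10 + 66\right)} = \frac{\frac{1}{441} \left(-2 + 2793\right)^{2}}{45 - 4704} = \frac{\frac{1}{441} \cdot 2791^{2}}{45 - 4704} = \frac{\frac{1}{441} \cdot 7789681}{-4659} = \frac{7789681}{441} \left(- \frac{1}{4659}\right) = - \frac{7789681}{2054619}$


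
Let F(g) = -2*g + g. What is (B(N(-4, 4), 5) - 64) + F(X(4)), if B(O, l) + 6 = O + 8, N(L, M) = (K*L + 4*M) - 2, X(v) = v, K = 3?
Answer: -64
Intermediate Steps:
F(g) = -g
N(L, M) = -2 + 3*L + 4*M (N(L, M) = (3*L + 4*M) - 2 = -2 + 3*L + 4*M)
B(O, l) = 2 + O (B(O, l) = -6 + (O + 8) = -6 + (8 + O) = 2 + O)
(B(N(-4, 4), 5) - 64) + F(X(4)) = ((2 + (-2 + 3*(-4) + 4*4)) - 64) - 1*4 = ((2 + (-2 - 12 + 16)) - 64) - 4 = ((2 + 2) - 64) - 4 = (4 - 64) - 4 = -60 - 4 = -64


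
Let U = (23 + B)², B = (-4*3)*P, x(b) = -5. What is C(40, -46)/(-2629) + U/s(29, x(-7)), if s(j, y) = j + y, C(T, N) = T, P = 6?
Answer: 6311269/63096 ≈ 100.03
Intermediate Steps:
B = -72 (B = -4*3*6 = -12*6 = -72)
U = 2401 (U = (23 - 72)² = (-49)² = 2401)
C(40, -46)/(-2629) + U/s(29, x(-7)) = 40/(-2629) + 2401/(29 - 5) = 40*(-1/2629) + 2401/24 = -40/2629 + 2401*(1/24) = -40/2629 + 2401/24 = 6311269/63096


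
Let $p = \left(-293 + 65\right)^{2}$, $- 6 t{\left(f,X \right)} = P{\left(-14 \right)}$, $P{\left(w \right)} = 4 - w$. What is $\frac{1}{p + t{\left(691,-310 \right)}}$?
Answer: $\frac{1}{51981} \approx 1.9238 \cdot 10^{-5}$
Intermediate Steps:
$t{\left(f,X \right)} = -3$ ($t{\left(f,X \right)} = - \frac{4 - -14}{6} = - \frac{4 + 14}{6} = \left(- \frac{1}{6}\right) 18 = -3$)
$p = 51984$ ($p = \left(-228\right)^{2} = 51984$)
$\frac{1}{p + t{\left(691,-310 \right)}} = \frac{1}{51984 - 3} = \frac{1}{51981}$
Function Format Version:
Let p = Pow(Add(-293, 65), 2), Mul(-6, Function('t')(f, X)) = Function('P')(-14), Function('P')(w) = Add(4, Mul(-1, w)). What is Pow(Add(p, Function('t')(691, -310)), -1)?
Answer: Rational(1, 51981) ≈ 1.9238e-5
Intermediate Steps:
Function('t')(f, X) = -3 (Function('t')(f, X) = Mul(Rational(-1, 6), Add(4, Mul(-1, -14))) = Mul(Rational(-1, 6), Add(4, 14)) = Mul(Rational(-1, 6), 18) = -3)
p = 51984 (p = Pow(-228, 2) = 51984)
Pow(Add(p, Function('t')(691, -310)), -1) = Pow(Add(51984, -3), -1) = Pow(51981, -1) = Rational(1, 51981)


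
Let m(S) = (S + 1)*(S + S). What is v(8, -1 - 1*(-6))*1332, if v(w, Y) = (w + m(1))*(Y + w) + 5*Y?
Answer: 241092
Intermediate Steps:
m(S) = 2*S*(1 + S) (m(S) = (1 + S)*(2*S) = 2*S*(1 + S))
v(w, Y) = 5*Y + (4 + w)*(Y + w) (v(w, Y) = (w + 2*1*(1 + 1))*(Y + w) + 5*Y = (w + 2*1*2)*(Y + w) + 5*Y = (w + 4)*(Y + w) + 5*Y = (4 + w)*(Y + w) + 5*Y = 5*Y + (4 + w)*(Y + w))
v(8, -1 - 1*(-6))*1332 = (8² + 4*8 + 9*(-1 - 1*(-6)) + (-1 - 1*(-6))*8)*1332 = (64 + 32 + 9*(-1 + 6) + (-1 + 6)*8)*1332 = (64 + 32 + 9*5 + 5*8)*1332 = (64 + 32 + 45 + 40)*1332 = 181*1332 = 241092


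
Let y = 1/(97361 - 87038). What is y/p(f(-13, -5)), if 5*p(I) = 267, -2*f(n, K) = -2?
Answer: 5/2756241 ≈ 1.8141e-6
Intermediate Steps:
f(n, K) = 1 (f(n, K) = -1/2*(-2) = 1)
y = 1/10323 ≈ 9.6871e-5
p(I) = 267/5 (p(I) = (1/5)*267 = 267/5)
y/p(f(-13, -5)) = 1/(10323*(267/5)) = (1/10323)*(5/267) = 5/2756241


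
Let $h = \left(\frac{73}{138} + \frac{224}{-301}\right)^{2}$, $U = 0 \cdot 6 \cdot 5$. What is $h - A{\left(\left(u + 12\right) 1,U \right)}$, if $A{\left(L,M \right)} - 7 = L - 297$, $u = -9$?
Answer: $\frac{10107576901}{35212356} \approx 287.05$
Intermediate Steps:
$U = 0$ ($U = 0 \cdot 5 = 0$)
$h = \frac{1630729}{35212356}$ ($h = \left(73 \cdot \frac{1}{138} + 224 \left(- \frac{1}{301}\right)\right)^{2} = \left(\frac{73}{138} - \frac{32}{43}\right)^{2} = \left(- \frac{1277}{5934}\right)^{2} = \frac{1630729}{35212356} \approx 0.046311$)
$A{\left(L,M \right)} = -290 + L$ ($A{\left(L,M \right)} = 7 + \left(L - 297\right) = 7 + \left(-297 + L\right) = -290 + L$)
$h - A{\left(\left(u + 12\right) 1,U \right)} = \frac{1630729}{35212356} - \left(-290 + \left(-9 + 12\right) 1\right) = \frac{1630729}{35212356} - \left(-290 + 3 \cdot 1\right) = \frac{1630729}{35212356} - \left(-290 + 3\right) = \frac{1630729}{35212356} - -287 = \frac{1630729}{35212356} + 287 = \frac{10107576901}{35212356}$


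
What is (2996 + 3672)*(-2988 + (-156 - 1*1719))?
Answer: -32426484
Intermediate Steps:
(2996 + 3672)*(-2988 + (-156 - 1*1719)) = 6668*(-2988 + (-156 - 1719)) = 6668*(-2988 - 1875) = 6668*(-4863) = -32426484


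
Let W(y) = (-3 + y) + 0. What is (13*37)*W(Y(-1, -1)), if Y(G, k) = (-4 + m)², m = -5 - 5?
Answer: 92833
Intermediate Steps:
m = -10
Y(G, k) = 196 (Y(G, k) = (-4 - 10)² = (-14)² = 196)
W(y) = -3 + y
(13*37)*W(Y(-1, -1)) = (13*37)*(-3 + 196) = 481*193 = 92833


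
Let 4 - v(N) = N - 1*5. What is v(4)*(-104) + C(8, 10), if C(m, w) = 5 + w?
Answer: -505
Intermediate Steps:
v(N) = 9 - N (v(N) = 4 - (N - 1*5) = 4 - (N - 5) = 4 - (-5 + N) = 4 + (5 - N) = 9 - N)
v(4)*(-104) + C(8, 10) = (9 - 1*4)*(-104) + (5 + 10) = (9 - 4)*(-104) + 15 = 5*(-104) + 15 = -520 + 15 = -505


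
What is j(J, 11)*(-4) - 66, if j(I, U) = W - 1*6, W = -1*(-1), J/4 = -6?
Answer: -46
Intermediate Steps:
J = -24 (J = 4*(-6) = -24)
W = 1
j(I, U) = -5 (j(I, U) = 1 - 1*6 = 1 - 6 = -5)
j(J, 11)*(-4) - 66 = -5*(-4) - 66 = 20 - 66 = -46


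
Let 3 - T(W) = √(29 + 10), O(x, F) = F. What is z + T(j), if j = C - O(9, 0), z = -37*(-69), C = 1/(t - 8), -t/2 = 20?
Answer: 2556 - √39 ≈ 2549.8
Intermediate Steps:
t = -40 (t = -2*20 = -40)
C = -1/48 (C = 1/(-40 - 8) = 1/(-48) = -1/48 ≈ -0.020833)
z = 2553
j = -1/48 (j = -1/48 - 1*0 = -1/48 + 0 = -1/48 ≈ -0.020833)
T(W) = 3 - √39 (T(W) = 3 - √(29 + 10) = 3 - √39)
z + T(j) = 2553 + (3 - √39) = 2556 - √39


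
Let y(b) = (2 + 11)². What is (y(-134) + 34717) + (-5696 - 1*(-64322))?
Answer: 93512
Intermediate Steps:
y(b) = 169 (y(b) = 13² = 169)
(y(-134) + 34717) + (-5696 - 1*(-64322)) = (169 + 34717) + (-5696 - 1*(-64322)) = 34886 + (-5696 + 64322) = 34886 + 58626 = 93512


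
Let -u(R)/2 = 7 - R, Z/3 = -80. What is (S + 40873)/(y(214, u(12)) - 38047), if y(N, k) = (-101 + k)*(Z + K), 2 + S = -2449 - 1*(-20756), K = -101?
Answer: -29589/3508 ≈ -8.4347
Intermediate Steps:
Z = -240 (Z = 3*(-80) = -240)
S = 18305 (S = -2 + (-2449 - 1*(-20756)) = -2 + (-2449 + 20756) = -2 + 18307 = 18305)
u(R) = -14 + 2*R (u(R) = -2*(7 - R) = -14 + 2*R)
y(N, k) = 34441 - 341*k (y(N, k) = (-101 + k)*(-240 - 101) = (-101 + k)*(-341) = 34441 - 341*k)
(S + 40873)/(y(214, u(12)) - 38047) = (18305 + 40873)/((34441 - 341*(-14 + 2*12)) - 38047) = 59178/((34441 - 341*(-14 + 24)) - 38047) = 59178/((34441 - 341*10) - 38047) = 59178/((34441 - 3410) - 38047) = 59178/(31031 - 38047) = 59178/(-7016) = 59178*(-1/7016) = -29589/3508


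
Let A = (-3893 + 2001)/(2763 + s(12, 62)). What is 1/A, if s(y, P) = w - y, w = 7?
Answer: -1379/946 ≈ -1.4577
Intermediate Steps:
s(y, P) = 7 - y
A = -946/1379 (A = (-3893 + 2001)/(2763 + (7 - 1*12)) = -1892/(2763 + (7 - 12)) = -1892/(2763 - 5) = -1892/2758 = -1892*1/2758 = -946/1379 ≈ -0.68600)
1/A = 1/(-946/1379) = -1379/946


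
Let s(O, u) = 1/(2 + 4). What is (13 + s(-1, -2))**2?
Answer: 6241/36 ≈ 173.36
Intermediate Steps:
s(O, u) = 1/6
(13 + s(-1, -2))**2 = (13 + 1/6)**2 = (79/6)**2 = 6241/36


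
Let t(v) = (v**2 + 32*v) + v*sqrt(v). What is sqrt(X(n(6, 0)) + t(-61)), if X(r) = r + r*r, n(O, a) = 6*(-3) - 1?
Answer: sqrt(2111 - 61*I*sqrt(61)) ≈ 46.234 - 5.1524*I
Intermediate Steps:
n(O, a) = -19 (n(O, a) = -18 - 1 = -19)
X(r) = r + r**2
t(v) = v**2 + v**(3/2) + 32*v (t(v) = (v**2 + 32*v) + v**(3/2) = v**2 + v**(3/2) + 32*v)
sqrt(X(n(6, 0)) + t(-61)) = sqrt(-19*(1 - 19) + ((-61)**2 + (-61)**(3/2) + 32*(-61))) = sqrt(-19*(-18) + (3721 - 61*I*sqrt(61) - 1952)) = sqrt(342 + (1769 - 61*I*sqrt(61))) = sqrt(2111 - 61*I*sqrt(61))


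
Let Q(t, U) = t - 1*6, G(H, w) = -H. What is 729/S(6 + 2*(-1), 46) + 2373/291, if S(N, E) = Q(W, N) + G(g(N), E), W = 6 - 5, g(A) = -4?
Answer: -69922/97 ≈ -720.85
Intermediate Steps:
W = 1
Q(t, U) = -6 + t (Q(t, U) = t - 6 = -6 + t)
S(N, E) = -1 (S(N, E) = (-6 + 1) - 1*(-4) = -5 + 4 = -1)
729/S(6 + 2*(-1), 46) + 2373/291 = 729/(-1) + 2373/291 = 729*(-1) + 2373*(1/291) = -729 + 791/97 = -69922/97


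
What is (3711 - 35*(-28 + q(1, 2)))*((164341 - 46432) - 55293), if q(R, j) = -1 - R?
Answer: 298114776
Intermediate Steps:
(3711 - 35*(-28 + q(1, 2)))*((164341 - 46432) - 55293) = (3711 - 35*(-28 + (-1 - 1*1)))*((164341 - 46432) - 55293) = (3711 - 35*(-28 + (-1 - 1)))*(117909 - 55293) = (3711 - 35*(-28 - 2))*62616 = (3711 - 35*(-30))*62616 = (3711 + 1050)*62616 = 4761*62616 = 298114776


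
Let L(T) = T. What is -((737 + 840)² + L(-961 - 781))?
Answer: -2485187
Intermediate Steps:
-((737 + 840)² + L(-961 - 781)) = -((737 + 840)² + (-961 - 781)) = -(1577² - 1742) = -(2486929 - 1742) = -1*2485187 = -2485187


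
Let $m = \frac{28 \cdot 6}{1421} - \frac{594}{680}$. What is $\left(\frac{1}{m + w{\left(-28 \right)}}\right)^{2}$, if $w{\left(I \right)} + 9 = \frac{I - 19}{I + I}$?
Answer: $\frac{19055041600}{1514787408289} \approx 0.012579$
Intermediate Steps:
$w{\left(I \right)} = -9 + \frac{-19 + I}{2 I}$ ($w{\left(I \right)} = -9 + \frac{I - 19}{I + I} = -9 + \frac{-19 + I}{2 I}$)
$m = - \frac{52131}{69020}$ ($m = 168 \cdot \frac{1}{1421} - \frac{297}{340} = \frac{24}{203} - \frac{297}{340} = - \frac{52131}{69020} \approx -0.7553$)
$\left(\frac{1}{m + w{\left(-28 \right)}}\right)^{2} = \left(\frac{1}{- \frac{52131}{69020} + \frac{-19 - -476}{2 \left(-28\right)}}\right)^{2} = \left(\frac{1}{- \frac{52131}{69020} + \frac{1}{2} \left(- \frac{1}{28}\right) \left(-19 + 476\right)}\right)^{2} = \left(\frac{1}{- \frac{52131}{69020} + \frac{1}{2} \left(- \frac{1}{28}\right) 457}\right)^{2} = \left(\frac{1}{- \frac{52131}{69020} - \frac{457}{56}}\right)^{2} = \left(\frac{1}{- \frac{1230767}{138040}}\right)^{2} = \left(- \frac{138040}{1230767}\right)^{2} = \frac{19055041600}{1514787408289}$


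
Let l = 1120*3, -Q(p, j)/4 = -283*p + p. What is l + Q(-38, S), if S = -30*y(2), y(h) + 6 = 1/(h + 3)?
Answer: -39504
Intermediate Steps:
y(h) = -6 + 1/(3 + h) (y(h) = -6 + 1/(h + 3) = -6 + 1/(3 + h))
S = 174 (S = -30*(-17 - 6*2)/(3 + 2) = -30*(-17 - 12)/5 = -6*(-29) = -30*(-29/5) = 174)
Q(p, j) = 1128*p (Q(p, j) = -4*(-283*p + p) = -(-1128)*p = 1128*p)
l = 3360
l + Q(-38, S) = 3360 + 1128*(-38) = 3360 - 42864 = -39504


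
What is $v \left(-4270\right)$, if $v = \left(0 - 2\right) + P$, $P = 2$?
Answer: $0$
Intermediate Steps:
$v = 0$ ($v = \left(0 - 2\right) + 2 = -2 + 2 = 0$)
$v \left(-4270\right) = 0 \left(-4270\right) = 0$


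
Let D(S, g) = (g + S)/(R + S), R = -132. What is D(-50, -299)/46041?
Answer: 349/8379462 ≈ 4.1649e-5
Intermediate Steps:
D(S, g) = (S + g)/(-132 + S) (D(S, g) = (g + S)/(-132 + S) = (S + g)/(-132 + S))
D(-50, -299)/46041 = ((-50 - 299)/(-132 - 50))/46041 = (-349/(-182))*(1/46041) = -1/182*(-349)*(1/46041) = (349/182)*(1/46041) = 349/8379462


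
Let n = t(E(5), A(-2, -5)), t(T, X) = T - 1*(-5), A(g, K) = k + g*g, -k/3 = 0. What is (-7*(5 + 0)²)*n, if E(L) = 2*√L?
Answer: -875 - 350*√5 ≈ -1657.6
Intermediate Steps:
k = 0 (k = -3*0 = 0)
A(g, K) = g² (A(g, K) = 0 + g*g = 0 + g² = g²)
t(T, X) = 5 + T (t(T, X) = T + 5 = 5 + T)
n = 5 + 2*√5 ≈ 9.4721
(-7*(5 + 0)²)*n = (-7*(5 + 0)²)*(5 + 2*√5) = (-7*5²)*(5 + 2*√5) = (-7*25)*(5 + 2*√5) = -175*(5 + 2*√5) = -875 - 350*√5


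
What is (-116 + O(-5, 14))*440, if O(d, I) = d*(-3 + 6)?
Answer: -57640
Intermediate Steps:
O(d, I) = 3*d (O(d, I) = d*3 = 3*d)
(-116 + O(-5, 14))*440 = (-116 + 3*(-5))*440 = (-116 - 15)*440 = -131*440 = -57640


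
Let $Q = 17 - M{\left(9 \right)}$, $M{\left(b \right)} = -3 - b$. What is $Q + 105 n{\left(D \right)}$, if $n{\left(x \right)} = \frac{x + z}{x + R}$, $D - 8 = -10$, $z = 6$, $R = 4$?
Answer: $239$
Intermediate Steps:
$D = -2$ ($D = 8 - 10 = -2$)
$Q = 29$ ($Q = 17 - \left(-3 - 9\right) = 17 - -12 = 17 + 12 = 29$)
$n{\left(x \right)} = \frac{6 + x}{4 + x}$ ($n{\left(x \right)} = \frac{x + 6}{x + 4} = \frac{6 + x}{4 + x}$)
$Q + 105 n{\left(D \right)} = 29 + 105 \frac{6 - 2}{4 - 2} = 29 + 105 \cdot \frac{1}{2} \cdot 4 = 29 + 105 \cdot 2 = 29 + 210 = 239$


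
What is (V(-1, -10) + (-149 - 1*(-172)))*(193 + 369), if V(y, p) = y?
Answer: 12364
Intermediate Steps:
(V(-1, -10) + (-149 - 1*(-172)))*(193 + 369) = (-1 + (-149 - 1*(-172)))*(193 + 369) = (-1 + (-149 + 172))*562 = (-1 + 23)*562 = 22*562 = 12364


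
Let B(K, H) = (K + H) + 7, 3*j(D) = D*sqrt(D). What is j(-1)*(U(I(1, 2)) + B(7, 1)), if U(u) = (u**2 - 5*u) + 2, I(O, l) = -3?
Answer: -41*I/3 ≈ -13.667*I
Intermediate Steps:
j(D) = D**(3/2)/3 (j(D) = (D*sqrt(D))/3 = D**(3/2)/3)
U(u) = 2 + u**2 - 5*u
B(K, H) = 7 + H + K (B(K, H) = (H + K) + 7 = 7 + H + K)
j(-1)*(U(I(1, 2)) + B(7, 1)) = ((-1)**(3/2)/3)*((2 + (-3)**2 - 5*(-3)) + (7 + 1 + 7)) = ((-I)/3)*((2 + 9 + 15) + 15) = (-I/3)*(26 + 15) = -I/3*41 = -41*I/3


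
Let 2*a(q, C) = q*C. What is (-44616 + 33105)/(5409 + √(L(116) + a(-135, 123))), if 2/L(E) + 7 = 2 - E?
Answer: -15067645758/7082271211 + 126621*I*√4018418/7082271211 ≈ -2.1275 + 0.035839*I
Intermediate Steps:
L(E) = 2/(-5 - E) (L(E) = 2/(-7 + (2 - E)) = 2/(-5 - E))
a(q, C) = C*q/2 (a(q, C) = (q*C)/2 = (C*q)/2 = C*q/2)
(-44616 + 33105)/(5409 + √(L(116) + a(-135, 123))) = (-44616 + 33105)/(5409 + √(-2/(5 + 116) + (½)*123*(-135))) = -11511/(5409 + √(-2/121 - 16605/2)) = -11511/(5409 + √(-2009209/242)) = -11511/(5409 + I*√4018418/22)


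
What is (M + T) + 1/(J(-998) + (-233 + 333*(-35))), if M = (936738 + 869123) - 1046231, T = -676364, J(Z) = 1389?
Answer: 874209733/10499 ≈ 83266.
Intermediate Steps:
M = 759630 (M = 1805861 - 1046231 = 759630)
(M + T) + 1/(J(-998) + (-233 + 333*(-35))) = (759630 - 676364) + 1/(1389 + (-233 + 333*(-35))) = 83266 + 1/(1389 + (-233 - 11655)) = 83266 + 1/(1389 - 11888) = 83266 + 1/(-10499) = 83266 - 1/10499 = 874209733/10499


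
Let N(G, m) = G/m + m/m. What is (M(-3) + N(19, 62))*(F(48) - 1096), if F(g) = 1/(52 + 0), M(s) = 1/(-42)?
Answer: -15862495/11284 ≈ -1405.8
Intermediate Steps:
M(s) = -1/42
N(G, m) = 1 + G/m (N(G, m) = G/m + 1 = 1 + G/m)
F(g) = 1/52
(M(-3) + N(19, 62))*(F(48) - 1096) = (-1/42 + (19 + 62)/62)*(1/52 - 1096) = (-1/42 + (1/62)*81)*(-56991/52) = (-1/42 + 81/62)*(-56991/52) = (835/651)*(-56991/52) = -15862495/11284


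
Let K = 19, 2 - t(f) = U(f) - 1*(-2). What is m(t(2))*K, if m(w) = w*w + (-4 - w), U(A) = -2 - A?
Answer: 152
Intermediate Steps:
t(f) = 2 + f (t(f) = 2 - ((-2 - f) - 1*(-2)) = 2 - ((-2 - f) + 2) = 2 - (-1)*f = 2 + f)
m(w) = -4 + w² - w (m(w) = w² + (-4 - w) = -4 + w² - w)
m(t(2))*K = (-4 + (2 + 2)² - (2 + 2))*19 = (-4 + 4² - 1*4)*19 = (-4 + 16 - 4)*19 = 8*19 = 152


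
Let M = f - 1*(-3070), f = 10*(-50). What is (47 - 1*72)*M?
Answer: -64250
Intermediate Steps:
f = -500
M = 2570 (M = -500 - 1*(-3070) = -500 + 3070 = 2570)
(47 - 1*72)*M = (47 - 1*72)*2570 = (47 - 72)*2570 = -25*2570 = -64250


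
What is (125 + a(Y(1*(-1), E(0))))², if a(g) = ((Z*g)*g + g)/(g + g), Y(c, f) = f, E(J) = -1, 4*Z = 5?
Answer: 998001/64 ≈ 15594.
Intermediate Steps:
Z = 5/4 (Z = (¼)*5 = 5/4 ≈ 1.2500)
a(g) = (g + 5*g²/4)/(2*g) (a(g) = ((5*g/4)*g + g)/(g + g) = (5*g²/4 + g)/((2*g)) = (g + 5*g²/4)*(1/(2*g)) = (g + 5*g²/4)/(2*g))
(125 + a(Y(1*(-1), E(0))))² = (125 + (½ + (5/8)*(-1)))² = (125 + (½ - 5/8))² = (125 - ⅛)² = (999/8)² = 998001/64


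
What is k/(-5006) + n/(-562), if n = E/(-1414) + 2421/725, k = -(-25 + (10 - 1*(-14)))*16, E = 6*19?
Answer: -3242676583/360516038225 ≈ -0.0089945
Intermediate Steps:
E = 114
k = 16 (k = -(-25 + (10 + 14))*16 = -(-25 + 24)*16 = -(-1)*16 = -1*(-16) = 16)
n = 1670322/512575 (n = 114/(-1414) + 2421/725 = 114*(-1/1414) + 2421*(1/725) = -57/707 + 2421/725 = 1670322/512575 ≈ 3.2587)
k/(-5006) + n/(-562) = 16/(-5006) + (1670322/512575)/(-562) = 16*(-1/5006) + (1670322/512575)*(-1/562) = -8/2503 - 835161/144033575 = -3242676583/360516038225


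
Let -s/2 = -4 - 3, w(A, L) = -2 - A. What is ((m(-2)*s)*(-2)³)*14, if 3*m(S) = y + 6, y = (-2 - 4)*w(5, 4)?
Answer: -25088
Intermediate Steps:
y = 42 (y = (-2 - 4)*(-2 - 1*5) = -6*(-2 - 5) = -6*(-7) = 42)
m(S) = 16 (m(S) = (42 + 6)/3 = (⅓)*48 = 16)
s = 14 (s = -2*(-4 - 3) = -2*(-7) = 14)
((m(-2)*s)*(-2)³)*14 = ((16*14)*(-2)³)*14 = (224*(-8))*14 = -1792*14 = -25088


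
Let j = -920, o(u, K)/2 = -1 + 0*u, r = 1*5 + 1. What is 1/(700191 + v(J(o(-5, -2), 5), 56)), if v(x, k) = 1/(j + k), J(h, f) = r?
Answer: 864/604965023 ≈ 1.4282e-6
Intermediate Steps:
r = 6 (r = 5 + 1 = 6)
o(u, K) = -2 (o(u, K) = 2*(-1 + 0*u) = 2*(-1 + 0) = 2*(-1) = -2)
J(h, f) = 6
v(x, k) = 1/(-920 + k)
1/(700191 + v(J(o(-5, -2), 5), 56)) = 1/(700191 + 1/(-920 + 56)) = 1/(700191 + 1/(-864)) = 1/(700191 - 1/864) = 1/(604965023/864) = 864/604965023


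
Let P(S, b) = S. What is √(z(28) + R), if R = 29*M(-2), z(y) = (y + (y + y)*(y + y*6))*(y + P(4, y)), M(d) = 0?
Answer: 8*√5502 ≈ 593.40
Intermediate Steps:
z(y) = (4 + y)*(y + 14*y²) (z(y) = (y + (y + y)*(y + y*6))*(y + 4) = (y + (2*y)*(y + 6*y))*(4 + y) = (y + (2*y)*(7*y))*(4 + y) = (y + 14*y²)*(4 + y) = (4 + y)*(y + 14*y²))
R = 0 (R = 29*0 = 0)
√(z(28) + R) = √(28*(4 + 14*28² + 57*28) + 0) = √(28*(4 + 14*784 + 1596) + 0) = √(28*(4 + 10976 + 1596) + 0) = √(28*12576 + 0) = √(352128 + 0) = √352128 = 8*√5502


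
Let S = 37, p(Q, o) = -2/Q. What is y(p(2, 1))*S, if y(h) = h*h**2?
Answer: -37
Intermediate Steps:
y(h) = h**3
y(p(2, 1))*S = (-2/2)**3*37 = (-2*1/2)**3*37 = (-1)**3*37 = -1*37 = -37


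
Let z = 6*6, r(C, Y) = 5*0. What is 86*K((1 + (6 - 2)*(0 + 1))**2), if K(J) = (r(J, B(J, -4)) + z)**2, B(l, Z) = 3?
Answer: 111456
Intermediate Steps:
r(C, Y) = 0
z = 36
K(J) = 1296 (K(J) = (0 + 36)**2 = 36**2 = 1296)
86*K((1 + (6 - 2)*(0 + 1))**2) = 86*1296 = 111456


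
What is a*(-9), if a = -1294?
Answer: 11646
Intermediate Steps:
a*(-9) = -1294*(-9) = 11646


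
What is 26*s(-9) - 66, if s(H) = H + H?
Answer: -534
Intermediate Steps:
s(H) = 2*H
26*s(-9) - 66 = 26*(2*(-9)) - 66 = 26*(-18) - 66 = -468 - 66 = -534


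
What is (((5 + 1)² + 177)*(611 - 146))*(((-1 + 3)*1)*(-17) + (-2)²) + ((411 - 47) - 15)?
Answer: -2971001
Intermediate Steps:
(((5 + 1)² + 177)*(611 - 146))*(((-1 + 3)*1)*(-17) + (-2)²) + ((411 - 47) - 15) = ((6² + 177)*465)*((2*1)*(-17) + 4) + (364 - 15) = ((36 + 177)*465)*(2*(-17) + 4) + 349 = (213*465)*(-34 + 4) + 349 = 99045*(-30) + 349 = -2971350 + 349 = -2971001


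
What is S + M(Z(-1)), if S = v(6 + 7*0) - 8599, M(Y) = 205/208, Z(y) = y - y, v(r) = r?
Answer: -1787139/208 ≈ -8592.0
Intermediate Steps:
Z(y) = 0
M(Y) = 205/208 (M(Y) = 205*(1/208) = 205/208)
S = -8593 (S = (6 + 7*0) - 8599 = (6 + 0) - 8599 = 6 - 8599 = -8593)
S + M(Z(-1)) = -8593 + 205/208 = -1787139/208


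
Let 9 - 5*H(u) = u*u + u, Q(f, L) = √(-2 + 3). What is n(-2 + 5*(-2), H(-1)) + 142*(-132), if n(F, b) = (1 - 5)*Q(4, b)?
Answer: -18748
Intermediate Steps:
Q(f, L) = 1 (Q(f, L) = √1 = 1)
H(u) = 9/5 - u/5 - u²/5 (H(u) = 9/5 - (u*u + u)/5 = 9/5 - (u² + u)/5 = 9/5 - (u + u²)/5 = 9/5 + (-u/5 - u²/5) = 9/5 - u/5 - u²/5)
n(F, b) = -4 (n(F, b) = (1 - 5)*1 = -4*1 = -4)
n(-2 + 5*(-2), H(-1)) + 142*(-132) = -4 + 142*(-132) = -4 - 18744 = -18748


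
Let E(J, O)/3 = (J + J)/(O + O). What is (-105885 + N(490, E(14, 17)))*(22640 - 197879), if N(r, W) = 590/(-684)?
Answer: 705102641515/38 ≈ 1.8555e+10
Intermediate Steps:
E(J, O) = 3*J/O (E(J, O) = 3*((J + J)/(O + O)) = 3*((2*J)/((2*O))) = 3*((2*J)*(1/(2*O))) = 3*(J/O) = 3*J/O)
N(r, W) = -295/342 (N(r, W) = 590*(-1/684) = -295/342)
(-105885 + N(490, E(14, 17)))*(22640 - 197879) = (-105885 - 295/342)*(22640 - 197879) = -36212965/342*(-175239) = 705102641515/38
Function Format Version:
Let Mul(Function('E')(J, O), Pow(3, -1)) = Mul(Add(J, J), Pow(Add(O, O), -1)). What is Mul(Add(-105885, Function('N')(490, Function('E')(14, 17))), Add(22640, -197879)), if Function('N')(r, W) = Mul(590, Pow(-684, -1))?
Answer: Rational(705102641515, 38) ≈ 1.8555e+10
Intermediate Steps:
Function('E')(J, O) = Mul(3, J, Pow(O, -1)) (Function('E')(J, O) = Mul(3, Mul(Add(J, J), Pow(Add(O, O), -1))) = Mul(3, Mul(Mul(2, J), Pow(Mul(2, O), -1))) = Mul(3, Mul(Mul(2, J), Mul(Rational(1, 2), Pow(O, -1)))) = Mul(3, Mul(J, Pow(O, -1))) = Mul(3, J, Pow(O, -1)))
Function('N')(r, W) = Rational(-295, 342) (Function('N')(r, W) = Mul(590, Rational(-1, 684)) = Rational(-295, 342))
Mul(Add(-105885, Function('N')(490, Function('E')(14, 17))), Add(22640, -197879)) = Mul(Add(-105885, Rational(-295, 342)), Add(22640, -197879)) = Mul(Rational(-36212965, 342), -175239) = Rational(705102641515, 38)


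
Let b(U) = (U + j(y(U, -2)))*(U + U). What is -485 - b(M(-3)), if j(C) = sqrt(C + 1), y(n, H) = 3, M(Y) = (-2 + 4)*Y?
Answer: -533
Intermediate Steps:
M(Y) = 2*Y
j(C) = sqrt(1 + C)
b(U) = 2*U*(2 + U) (b(U) = (U + sqrt(1 + 3))*(U + U) = (U + sqrt(4))*(2*U) = (U + 2)*(2*U) = (2 + U)*(2*U) = 2*U*(2 + U))
-485 - b(M(-3)) = -485 - 2*2*(-3)*(2 + 2*(-3)) = -485 - 2*(-6)*(2 - 6) = -485 - 2*(-6)*(-4) = -485 - 1*48 = -485 - 48 = -533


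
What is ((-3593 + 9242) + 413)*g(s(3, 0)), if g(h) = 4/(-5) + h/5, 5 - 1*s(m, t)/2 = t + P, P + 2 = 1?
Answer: 48496/5 ≈ 9699.2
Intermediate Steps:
P = -1 (P = -2 + 1 = -1)
s(m, t) = 12 - 2*t (s(m, t) = 10 - 2*(t - 1) = 10 - 2*(-1 + t) = 10 + (2 - 2*t) = 12 - 2*t)
g(h) = -⅘ + h/5 (g(h) = 4*(-⅕) + h*(⅕) = -⅘ + h/5)
((-3593 + 9242) + 413)*g(s(3, 0)) = ((-3593 + 9242) + 413)*(-⅘ + (12 - 2*0)/5) = (5649 + 413)*(-⅘ + (12 + 0)/5) = 6062*(-⅘ + (⅕)*12) = 6062*(-⅘ + 12/5) = 6062*(8/5) = 48496/5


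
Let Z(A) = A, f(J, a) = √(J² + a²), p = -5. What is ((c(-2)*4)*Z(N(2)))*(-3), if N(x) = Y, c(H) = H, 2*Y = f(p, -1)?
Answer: 12*√26 ≈ 61.188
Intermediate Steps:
Y = √26/2 (Y = √((-5)² + (-1)²)/2 = √(25 + 1)/2 = √26/2 ≈ 2.5495)
N(x) = √26/2
((c(-2)*4)*Z(N(2)))*(-3) = ((-2*4)*(√26/2))*(-3) = -4*√26*(-3) = 12*√26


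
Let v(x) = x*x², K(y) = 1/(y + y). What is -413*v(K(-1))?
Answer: 413/8 ≈ 51.625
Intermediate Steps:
K(y) = 1/(2*y)
v(x) = x³
-413*v(K(-1)) = -413*((½)/(-1))³ = -413*((½)*(-1))³ = -413*(-½)³ = -413*(-⅛) = 413/8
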